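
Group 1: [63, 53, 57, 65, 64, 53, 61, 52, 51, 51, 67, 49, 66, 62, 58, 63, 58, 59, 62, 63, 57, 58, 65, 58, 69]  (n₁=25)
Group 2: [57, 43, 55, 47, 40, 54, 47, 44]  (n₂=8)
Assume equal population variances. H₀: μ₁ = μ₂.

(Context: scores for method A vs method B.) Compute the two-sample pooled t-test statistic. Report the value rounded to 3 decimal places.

test statistic = 4.739

x̄₁=59.360, s₁=5.544, n₁=25
x̄₂=48.375, s₂=6.232, n₂=8
s_p² = [24·5.544² + 7·6.232²]/31 = 32.5689
SE = √(s_p²·(1/25+1/8)) = 2.3182
t = (59.360−48.375)/2.3182 = 4.7387
df = 31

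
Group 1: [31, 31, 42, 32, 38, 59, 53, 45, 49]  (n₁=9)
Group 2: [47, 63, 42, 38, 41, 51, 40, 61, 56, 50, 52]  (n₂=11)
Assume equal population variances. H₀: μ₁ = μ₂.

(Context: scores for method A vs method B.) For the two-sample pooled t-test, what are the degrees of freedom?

df = n₁ + n₂ − 2 = 9 + 11 − 2 = 18

degrees of freedom = 18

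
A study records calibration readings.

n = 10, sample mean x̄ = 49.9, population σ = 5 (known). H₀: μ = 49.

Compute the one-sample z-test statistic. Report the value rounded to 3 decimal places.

test statistic = 0.569

SE = σ/√n = 5/√10 = 1.5811
z = (x̄−μ₀)/SE = (49.9−49)/1.5811 = 0.5692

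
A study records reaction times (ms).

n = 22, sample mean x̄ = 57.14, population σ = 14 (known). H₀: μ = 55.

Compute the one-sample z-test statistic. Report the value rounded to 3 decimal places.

SE = σ/√n = 14/√22 = 2.9848
z = (x̄−μ₀)/SE = (57.14−55)/2.9848 = 0.7170

test statistic = 0.717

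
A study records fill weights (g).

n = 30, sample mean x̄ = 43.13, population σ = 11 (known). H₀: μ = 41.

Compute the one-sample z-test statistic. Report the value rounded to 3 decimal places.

SE = σ/√n = 11/√30 = 2.0083
z = (x̄−μ₀)/SE = (43.13−41)/2.0083 = 1.0606

test statistic = 1.061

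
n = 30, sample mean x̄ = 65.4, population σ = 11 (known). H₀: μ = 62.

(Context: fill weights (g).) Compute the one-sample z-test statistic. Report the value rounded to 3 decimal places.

SE = σ/√n = 11/√30 = 2.0083
z = (x̄−μ₀)/SE = (65.4−62)/2.0083 = 1.6930

test statistic = 1.693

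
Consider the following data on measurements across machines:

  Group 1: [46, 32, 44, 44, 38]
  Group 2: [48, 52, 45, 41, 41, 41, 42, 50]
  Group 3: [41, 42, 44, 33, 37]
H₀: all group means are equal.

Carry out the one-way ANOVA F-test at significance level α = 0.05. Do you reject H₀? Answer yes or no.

reject H₀: no

Group means [40.80, 45.00, 39.40], grand mean 42.278
SSB = Σnᵢ(x̄ᵢ−x̄)² = 111.611; SSW = ΣΣ(x−x̄ᵢ)² = 350.000
MSB = 111.611/2 = 55.8056; MSW = 350.000/15 = 23.3333
F = MSB/MSW = 2.3917
df = (2, 15)
p-value (upper-tail) = 0.12544
At α=0.05: p ≥ α → fail to reject H₀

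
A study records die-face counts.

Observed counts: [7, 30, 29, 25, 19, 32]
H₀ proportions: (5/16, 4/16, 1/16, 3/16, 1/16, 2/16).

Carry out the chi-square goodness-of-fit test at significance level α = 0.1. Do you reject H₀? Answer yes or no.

n = 142; E_i = n·p_i = [44.38, 35.50, 8.88, 26.62, 8.88, 17.75]
χ² = (7−44.38)²/44.38 + (30−35.50)²/35.50 + (29−8.88)²/8.88 + (25−26.62)²/26.62 + (19−8.88)²/8.88 + (32−17.75)²/17.75 = 101.0573
df = 5
p-value (upper-tail) = 0.00000
At α=0.1: p < α → reject H₀

reject H₀: yes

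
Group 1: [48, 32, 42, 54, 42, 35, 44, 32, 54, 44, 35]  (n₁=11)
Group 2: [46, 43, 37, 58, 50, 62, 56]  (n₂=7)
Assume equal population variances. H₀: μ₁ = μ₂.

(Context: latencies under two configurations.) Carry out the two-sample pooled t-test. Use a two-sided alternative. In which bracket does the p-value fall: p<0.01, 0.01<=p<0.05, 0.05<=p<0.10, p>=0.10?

p-value bracket: 0.05<=p<0.10

x̄₁=42.000, s₁=7.937, n₁=11
x̄₂=50.286, s₂=8.920, n₂=7
s_p² = [10·7.937² + 6·8.920²]/16 = 69.2143
SE = √(s_p²·(1/11+1/7)) = 4.0224
t = (42.000−50.286)/4.0224 = -2.0599
df = 16
p-value (two-sided) = 0.05606
→ bracket: 0.05<=p<0.10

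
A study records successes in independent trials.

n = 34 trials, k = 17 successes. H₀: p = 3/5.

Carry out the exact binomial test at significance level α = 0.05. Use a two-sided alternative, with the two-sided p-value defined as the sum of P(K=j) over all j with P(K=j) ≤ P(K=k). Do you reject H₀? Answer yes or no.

reject H₀: no

Exact binomial: n=34, k=17, p₀=3/5=0.6000
P(X=j) = C(n,j)·p₀^j·(1−p₀)^(n−j); p = Σ P(X=j) over j with P(X=j) ≤ P(X=17)
p-value (two-sided) = 0.29334
At α=0.05: p ≥ α → fail to reject H₀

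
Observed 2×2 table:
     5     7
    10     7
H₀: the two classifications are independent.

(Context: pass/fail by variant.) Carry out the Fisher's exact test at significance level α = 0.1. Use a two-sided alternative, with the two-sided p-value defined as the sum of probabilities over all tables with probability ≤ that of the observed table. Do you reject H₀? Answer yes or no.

reject H₀: no

Margins: r₁=12, r₂=17, c₁=15, c₂=14, n=29
p_obs = C(12,5)·C(17,10)/C(29,15); sum pmf over tables with pmf ≤ p_obs
p-value (two-sided) = 0.46214
At α=0.1: p ≥ α → fail to reject H₀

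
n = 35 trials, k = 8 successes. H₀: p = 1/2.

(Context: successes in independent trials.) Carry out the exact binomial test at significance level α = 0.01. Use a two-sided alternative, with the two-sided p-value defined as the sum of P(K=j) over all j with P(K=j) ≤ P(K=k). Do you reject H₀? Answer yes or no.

Exact binomial: n=35, k=8, p₀=1/2=0.5000
P(X=j) = C(n,j)·p₀^j·(1−p₀)^(n−j); p = Σ P(X=j) over j with P(X=j) ≤ P(X=8)
p-value (two-sided) = 0.00188
At α=0.01: p < α → reject H₀

reject H₀: yes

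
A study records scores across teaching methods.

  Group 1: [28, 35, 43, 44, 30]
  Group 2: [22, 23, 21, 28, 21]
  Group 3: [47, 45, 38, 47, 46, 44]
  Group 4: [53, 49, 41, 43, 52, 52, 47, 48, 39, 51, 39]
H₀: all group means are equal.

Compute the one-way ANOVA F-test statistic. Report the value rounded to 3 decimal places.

Group means [36.00, 23.00, 44.50, 46.73], grand mean 39.852
SSB = Σnᵢ(x̄ᵢ−x̄)² = 2143.726; SSW = ΣΣ(x−x̄ᵢ)² = 591.682
MSB = 2143.726/3 = 714.5752; MSW = 591.682/23 = 25.7253
F = MSB/MSW = 27.7771
df = (3, 23)

test statistic = 27.777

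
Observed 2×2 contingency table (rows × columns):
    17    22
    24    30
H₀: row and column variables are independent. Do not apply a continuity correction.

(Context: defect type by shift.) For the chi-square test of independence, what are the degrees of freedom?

degrees of freedom = 1

df = (r−1)(c−1) = (2−1)·(2−1) = 1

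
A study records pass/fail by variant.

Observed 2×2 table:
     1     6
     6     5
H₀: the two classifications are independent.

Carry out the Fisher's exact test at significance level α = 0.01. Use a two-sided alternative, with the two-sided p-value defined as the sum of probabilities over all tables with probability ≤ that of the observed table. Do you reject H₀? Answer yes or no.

reject H₀: no

Margins: r₁=7, r₂=11, c₁=7, c₂=11, n=18
p_obs = C(7,1)·C(11,6)/C(18,7); sum pmf over tables with pmf ≤ p_obs
p-value (two-sided) = 0.15074
At α=0.01: p ≥ α → fail to reject H₀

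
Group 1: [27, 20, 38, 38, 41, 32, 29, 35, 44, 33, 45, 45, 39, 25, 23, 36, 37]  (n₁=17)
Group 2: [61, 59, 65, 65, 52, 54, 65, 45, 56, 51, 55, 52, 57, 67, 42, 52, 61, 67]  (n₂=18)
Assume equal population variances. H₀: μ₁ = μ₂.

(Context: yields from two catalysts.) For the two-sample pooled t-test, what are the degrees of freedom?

df = n₁ + n₂ − 2 = 17 + 18 − 2 = 33

degrees of freedom = 33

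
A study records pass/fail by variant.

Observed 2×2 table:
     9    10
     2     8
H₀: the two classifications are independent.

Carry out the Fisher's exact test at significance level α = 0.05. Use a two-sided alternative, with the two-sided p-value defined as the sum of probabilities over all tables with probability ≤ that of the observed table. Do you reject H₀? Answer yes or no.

Margins: r₁=19, r₂=10, c₁=11, c₂=18, n=29
p_obs = C(19,9)·C(10,2)/C(29,11); sum pmf over tables with pmf ≤ p_obs
p-value (two-sided) = 0.23437
At α=0.05: p ≥ α → fail to reject H₀

reject H₀: no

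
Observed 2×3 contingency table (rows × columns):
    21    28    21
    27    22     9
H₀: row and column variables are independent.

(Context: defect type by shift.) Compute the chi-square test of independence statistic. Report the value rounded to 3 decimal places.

test statistic = 5.191

Row totals [70, 58], col totals [48, 50, 30], n=128
χ² = (21−26.25)²/26.25 + (28−27.34)²/27.34 + (21−16.41)²/16.41 + (27−21.75)²/21.75 + (22−22.66)²/22.66 + (9−13.59)²/13.59 = 5.1906
df = 2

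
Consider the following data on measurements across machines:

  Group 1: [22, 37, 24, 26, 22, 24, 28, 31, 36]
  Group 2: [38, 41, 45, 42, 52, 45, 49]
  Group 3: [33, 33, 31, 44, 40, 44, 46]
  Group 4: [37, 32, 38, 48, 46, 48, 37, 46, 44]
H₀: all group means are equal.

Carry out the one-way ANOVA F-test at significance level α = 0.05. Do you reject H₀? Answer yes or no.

reject H₀: yes

Group means [27.78, 44.57, 38.71, 41.78], grand mean 37.781
SSB = Σnᵢ(x̄ᵢ−x̄)² = 1373.215; SSW = ΣΣ(x−x̄ᵢ)² = 908.254
MSB = 1373.215/3 = 457.7383; MSW = 908.254/28 = 32.4376
F = MSB/MSW = 14.1113
df = (3, 28)
p-value (upper-tail) = 0.00001
At α=0.05: p < α → reject H₀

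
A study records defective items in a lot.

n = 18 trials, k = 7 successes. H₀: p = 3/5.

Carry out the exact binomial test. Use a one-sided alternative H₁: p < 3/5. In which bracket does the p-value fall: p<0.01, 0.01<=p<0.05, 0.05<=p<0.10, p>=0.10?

p-value bracket: 0.05<=p<0.10

Exact binomial: n=18, k=7, p₀=3/5=0.6000
P(X≤7) from Σ C(n,i)·p₀^i·(1−p₀)^(n−i)
p-value (one-sided, H₁ less) = 0.05765
→ bracket: 0.05<=p<0.10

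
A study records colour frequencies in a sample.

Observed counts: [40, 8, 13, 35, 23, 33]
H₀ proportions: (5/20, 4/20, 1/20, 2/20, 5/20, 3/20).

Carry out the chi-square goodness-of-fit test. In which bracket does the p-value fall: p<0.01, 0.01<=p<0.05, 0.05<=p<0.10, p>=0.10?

n = 152; E_i = n·p_i = [38.00, 30.40, 7.60, 15.20, 38.00, 22.80]
χ² = (40−38.00)²/38.00 + (8−30.40)²/30.40 + (13−7.60)²/7.60 + (35−15.20)²/15.20 + (23−38.00)²/38.00 + (33−22.80)²/22.80 = 56.7237
df = 5
p-value (upper-tail) = 0.00000
→ bracket: p<0.01

p-value bracket: p<0.01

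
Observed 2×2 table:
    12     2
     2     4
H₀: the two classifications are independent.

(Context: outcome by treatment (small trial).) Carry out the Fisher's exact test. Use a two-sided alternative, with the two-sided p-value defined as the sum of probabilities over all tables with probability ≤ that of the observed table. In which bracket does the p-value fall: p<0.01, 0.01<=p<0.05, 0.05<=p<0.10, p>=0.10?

Margins: r₁=14, r₂=6, c₁=14, c₂=6, n=20
p_obs = C(14,12)·C(6,2)/C(20,14); sum pmf over tables with pmf ≤ p_obs
p-value (two-sided) = 0.03741
→ bracket: 0.01<=p<0.05

p-value bracket: 0.01<=p<0.05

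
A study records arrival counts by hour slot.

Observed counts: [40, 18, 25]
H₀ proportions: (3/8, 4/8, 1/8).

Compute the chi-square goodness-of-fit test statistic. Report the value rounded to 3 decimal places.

test statistic = 36.454

n = 83; E_i = n·p_i = [31.12, 41.50, 10.38]
χ² = (40−31.12)²/31.12 + (18−41.50)²/41.50 + (25−10.38)²/10.38 = 36.4538
df = 2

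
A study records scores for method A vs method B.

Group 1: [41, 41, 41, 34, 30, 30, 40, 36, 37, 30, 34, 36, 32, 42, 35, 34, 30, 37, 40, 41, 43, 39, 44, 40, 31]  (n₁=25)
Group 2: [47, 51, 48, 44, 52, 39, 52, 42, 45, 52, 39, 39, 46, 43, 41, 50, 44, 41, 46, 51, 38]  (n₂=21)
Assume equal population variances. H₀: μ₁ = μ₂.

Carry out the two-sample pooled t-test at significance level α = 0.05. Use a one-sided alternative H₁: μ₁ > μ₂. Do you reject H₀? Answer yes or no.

reject H₀: no

x̄₁=36.720, s₁=4.532, n₁=25
x̄₂=45.238, s₂=4.805, n₂=21
s_p² = [24·4.532² + 20·4.805²]/44 = 21.7011
SE = √(s_p²·(1/25+1/21)) = 1.3789
t = (36.720−45.238)/1.3789 = -6.1773
df = 44
p-value (one-sided, H₁ greater) = 1.00000
At α=0.05: p ≥ α → fail to reject H₀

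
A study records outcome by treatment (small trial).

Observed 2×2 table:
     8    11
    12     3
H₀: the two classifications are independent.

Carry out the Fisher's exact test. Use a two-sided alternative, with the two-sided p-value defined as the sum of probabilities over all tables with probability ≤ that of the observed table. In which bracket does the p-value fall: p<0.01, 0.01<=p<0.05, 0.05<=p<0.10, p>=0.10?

p-value bracket: 0.01<=p<0.05

Margins: r₁=19, r₂=15, c₁=20, c₂=14, n=34
p_obs = C(19,8)·C(15,12)/C(34,20); sum pmf over tables with pmf ≤ p_obs
p-value (two-sided) = 0.03818
→ bracket: 0.01<=p<0.05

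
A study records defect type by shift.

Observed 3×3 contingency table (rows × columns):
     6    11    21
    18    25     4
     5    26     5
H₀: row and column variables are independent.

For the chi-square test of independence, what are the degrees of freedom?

df = (r−1)(c−1) = (3−1)·(3−1) = 4

degrees of freedom = 4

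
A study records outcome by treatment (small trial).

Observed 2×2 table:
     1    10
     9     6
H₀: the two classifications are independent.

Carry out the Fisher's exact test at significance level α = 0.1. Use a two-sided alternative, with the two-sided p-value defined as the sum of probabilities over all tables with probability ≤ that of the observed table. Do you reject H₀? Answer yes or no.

Margins: r₁=11, r₂=15, c₁=10, c₂=16, n=26
p_obs = C(11,1)·C(15,9)/C(26,10); sum pmf over tables with pmf ≤ p_obs
p-value (two-sided) = 0.01435
At α=0.1: p < α → reject H₀

reject H₀: yes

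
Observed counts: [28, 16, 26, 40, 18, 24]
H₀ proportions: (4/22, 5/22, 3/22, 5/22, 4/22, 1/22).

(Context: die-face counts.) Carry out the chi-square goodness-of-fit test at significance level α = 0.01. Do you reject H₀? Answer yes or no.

n = 152; E_i = n·p_i = [27.64, 34.55, 20.73, 34.55, 27.64, 6.91]
χ² = (28−27.64)²/27.64 + (16−34.55)²/34.55 + (26−20.73)²/20.73 + (40−34.55)²/34.55 + (18−27.64)²/27.64 + (24−6.91)²/6.91 = 57.8009
df = 5
p-value (upper-tail) = 0.00000
At α=0.01: p < α → reject H₀

reject H₀: yes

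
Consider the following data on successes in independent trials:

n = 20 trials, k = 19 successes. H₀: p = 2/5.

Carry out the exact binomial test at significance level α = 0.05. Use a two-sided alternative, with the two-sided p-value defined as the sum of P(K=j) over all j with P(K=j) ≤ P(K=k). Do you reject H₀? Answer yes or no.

reject H₀: yes

Exact binomial: n=20, k=19, p₀=2/5=0.4000
P(X=j) = C(n,j)·p₀^j·(1−p₀)^(n−j); p = Σ P(X=j) over j with P(X=j) ≤ P(X=19)
p-value (two-sided) = 0.00000
At α=0.05: p < α → reject H₀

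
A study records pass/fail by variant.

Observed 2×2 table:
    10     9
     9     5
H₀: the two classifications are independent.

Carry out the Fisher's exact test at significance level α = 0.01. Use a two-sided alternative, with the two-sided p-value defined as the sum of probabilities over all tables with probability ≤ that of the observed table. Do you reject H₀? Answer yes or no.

Margins: r₁=19, r₂=14, c₁=19, c₂=14, n=33
p_obs = C(19,10)·C(14,9)/C(33,19); sum pmf over tables with pmf ≤ p_obs
p-value (two-sided) = 0.72280
At α=0.01: p ≥ α → fail to reject H₀

reject H₀: no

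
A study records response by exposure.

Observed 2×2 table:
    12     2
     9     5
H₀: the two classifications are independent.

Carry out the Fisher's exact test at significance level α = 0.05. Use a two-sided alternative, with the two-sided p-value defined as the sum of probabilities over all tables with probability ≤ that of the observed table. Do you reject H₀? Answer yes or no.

Margins: r₁=14, r₂=14, c₁=21, c₂=7, n=28
p_obs = C(14,12)·C(14,9)/C(28,21); sum pmf over tables with pmf ≤ p_obs
p-value (two-sided) = 0.38454
At α=0.05: p ≥ α → fail to reject H₀

reject H₀: no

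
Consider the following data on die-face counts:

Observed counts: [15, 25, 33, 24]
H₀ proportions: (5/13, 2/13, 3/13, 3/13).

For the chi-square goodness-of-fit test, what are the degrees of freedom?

degrees of freedom = 3

df = k − 1 = 4 − 1 = 3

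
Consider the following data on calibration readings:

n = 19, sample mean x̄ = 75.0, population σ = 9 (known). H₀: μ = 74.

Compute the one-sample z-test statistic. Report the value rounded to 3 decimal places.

SE = σ/√n = 9/√19 = 2.0647
z = (x̄−μ₀)/SE = (75.0−74)/2.0647 = 0.4843

test statistic = 0.484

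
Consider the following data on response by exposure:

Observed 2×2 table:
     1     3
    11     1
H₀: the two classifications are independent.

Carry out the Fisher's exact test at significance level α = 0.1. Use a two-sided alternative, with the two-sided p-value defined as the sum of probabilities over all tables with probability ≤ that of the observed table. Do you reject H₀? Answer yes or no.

Margins: r₁=4, r₂=12, c₁=12, c₂=4, n=16
p_obs = C(4,1)·C(12,11)/C(16,12); sum pmf over tables with pmf ≤ p_obs
p-value (two-sided) = 0.02692
At α=0.1: p < α → reject H₀

reject H₀: yes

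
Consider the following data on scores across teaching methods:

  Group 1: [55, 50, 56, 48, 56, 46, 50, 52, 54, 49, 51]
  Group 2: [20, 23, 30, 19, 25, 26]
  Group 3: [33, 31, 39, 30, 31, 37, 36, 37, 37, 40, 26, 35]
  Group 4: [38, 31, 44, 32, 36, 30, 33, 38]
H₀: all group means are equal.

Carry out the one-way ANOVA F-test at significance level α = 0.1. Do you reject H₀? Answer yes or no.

Group means [51.55, 23.83, 34.33, 35.25], grand mean 37.946
SSB = Σnᵢ(x̄ᵢ−x̄)² = 3444.165; SSW = ΣΣ(x−x̄ᵢ)² = 539.727
MSB = 3444.165/3 = 1148.0549; MSW = 539.727/33 = 16.3554
F = MSB/MSW = 70.1944
df = (3, 33)
p-value (upper-tail) = 0.00000
At α=0.1: p < α → reject H₀

reject H₀: yes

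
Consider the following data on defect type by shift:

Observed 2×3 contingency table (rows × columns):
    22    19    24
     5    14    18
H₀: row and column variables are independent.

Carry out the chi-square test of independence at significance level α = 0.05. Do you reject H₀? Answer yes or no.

Row totals [65, 37], col totals [27, 33, 42], n=102
χ² = (22−17.21)²/17.21 + (19−21.03)²/21.03 + (24−26.76)²/26.76 + (5−9.79)²/9.79 + (14−11.97)²/11.97 + (18−15.24)²/15.24 = 5.0097
df = 2
p-value (upper-tail) = 0.08169
At α=0.05: p ≥ α → fail to reject H₀

reject H₀: no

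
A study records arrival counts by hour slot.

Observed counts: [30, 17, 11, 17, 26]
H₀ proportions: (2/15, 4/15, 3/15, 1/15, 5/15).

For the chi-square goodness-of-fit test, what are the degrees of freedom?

df = k − 1 = 5 − 1 = 4

degrees of freedom = 4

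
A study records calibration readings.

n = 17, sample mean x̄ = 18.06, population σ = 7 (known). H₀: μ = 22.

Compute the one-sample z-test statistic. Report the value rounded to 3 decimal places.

SE = σ/√n = 7/√17 = 1.6977
z = (x̄−μ₀)/SE = (18.06−22)/1.6977 = -2.3207

test statistic = -2.321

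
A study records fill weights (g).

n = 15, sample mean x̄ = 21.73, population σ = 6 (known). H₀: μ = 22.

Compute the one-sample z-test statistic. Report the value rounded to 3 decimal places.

SE = σ/√n = 6/√15 = 1.5492
z = (x̄−μ₀)/SE = (21.73−22)/1.5492 = -0.1743

test statistic = -0.174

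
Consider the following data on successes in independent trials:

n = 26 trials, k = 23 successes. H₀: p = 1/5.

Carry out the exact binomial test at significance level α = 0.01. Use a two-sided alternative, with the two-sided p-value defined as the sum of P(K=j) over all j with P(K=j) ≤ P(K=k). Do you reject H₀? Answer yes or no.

reject H₀: yes

Exact binomial: n=26, k=23, p₀=1/5=0.2000
P(X=j) = C(n,j)·p₀^j·(1−p₀)^(n−j); p = Σ P(X=j) over j with P(X=j) ≤ P(X=23)
p-value (two-sided) = 0.00000
At α=0.01: p < α → reject H₀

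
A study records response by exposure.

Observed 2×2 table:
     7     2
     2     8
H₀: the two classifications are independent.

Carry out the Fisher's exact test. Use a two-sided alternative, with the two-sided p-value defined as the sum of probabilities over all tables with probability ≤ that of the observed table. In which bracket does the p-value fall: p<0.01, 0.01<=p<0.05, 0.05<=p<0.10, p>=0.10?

Margins: r₁=9, r₂=10, c₁=9, c₂=10, n=19
p_obs = C(9,7)·C(10,2)/C(19,9); sum pmf over tables with pmf ≤ p_obs
p-value (two-sided) = 0.02301
→ bracket: 0.01<=p<0.05

p-value bracket: 0.01<=p<0.05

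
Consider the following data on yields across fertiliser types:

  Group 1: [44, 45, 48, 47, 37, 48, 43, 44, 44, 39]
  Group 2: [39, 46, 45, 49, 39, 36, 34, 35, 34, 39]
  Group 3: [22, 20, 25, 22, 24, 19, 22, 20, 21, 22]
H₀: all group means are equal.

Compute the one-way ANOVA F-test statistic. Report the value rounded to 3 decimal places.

Group means [43.90, 39.60, 21.70], grand mean 35.067
SSB = Σnᵢ(x̄ᵢ−x̄)² = 2772.467; SSW = ΣΣ(x−x̄ᵢ)² = 403.400
MSB = 2772.467/2 = 1386.2333; MSW = 403.400/27 = 14.9407
F = MSB/MSW = 92.7821
df = (2, 27)

test statistic = 92.782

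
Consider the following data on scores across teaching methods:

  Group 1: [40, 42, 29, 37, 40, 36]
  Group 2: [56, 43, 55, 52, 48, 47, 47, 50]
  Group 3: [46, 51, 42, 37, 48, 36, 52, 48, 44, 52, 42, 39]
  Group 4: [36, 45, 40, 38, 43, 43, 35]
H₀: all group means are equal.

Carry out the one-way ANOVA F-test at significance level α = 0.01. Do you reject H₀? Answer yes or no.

reject H₀: yes

Group means [37.33, 49.75, 44.75, 40.00], grand mean 43.606
SSB = Σnᵢ(x̄ᵢ−x̄)² = 644.795; SSW = ΣΣ(x−x̄ᵢ)² = 683.083
MSB = 644.795/3 = 214.9318; MSW = 683.083/29 = 23.5546
F = MSB/MSW = 9.1248
df = (3, 29)
p-value (upper-tail) = 0.00021
At α=0.01: p < α → reject H₀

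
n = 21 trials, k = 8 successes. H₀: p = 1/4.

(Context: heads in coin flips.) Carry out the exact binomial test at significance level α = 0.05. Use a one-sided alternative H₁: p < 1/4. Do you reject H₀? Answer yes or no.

Exact binomial: n=21, k=8, p₀=1/4=0.2500
P(X≤8) from Σ C(n,i)·p₀^i·(1−p₀)^(n−i)
p-value (one-sided, H₁ less) = 0.94385
At α=0.05: p ≥ α → fail to reject H₀

reject H₀: no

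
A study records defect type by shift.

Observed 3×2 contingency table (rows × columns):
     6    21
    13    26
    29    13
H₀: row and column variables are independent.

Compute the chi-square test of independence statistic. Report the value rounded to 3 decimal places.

Row totals [27, 39, 42], col totals [48, 60], n=108
χ² = (6−12.00)²/12.00 + (21−15.00)²/15.00 + (13−17.33)²/17.33 + (26−21.67)²/21.67 + (29−18.67)²/18.67 + (13−23.33)²/23.33 = 17.6464
df = 2

test statistic = 17.646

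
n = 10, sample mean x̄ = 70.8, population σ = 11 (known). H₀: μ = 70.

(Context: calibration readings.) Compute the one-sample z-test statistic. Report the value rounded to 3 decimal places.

test statistic = 0.230

SE = σ/√n = 11/√10 = 3.4785
z = (x̄−μ₀)/SE = (70.8−70)/3.4785 = 0.2300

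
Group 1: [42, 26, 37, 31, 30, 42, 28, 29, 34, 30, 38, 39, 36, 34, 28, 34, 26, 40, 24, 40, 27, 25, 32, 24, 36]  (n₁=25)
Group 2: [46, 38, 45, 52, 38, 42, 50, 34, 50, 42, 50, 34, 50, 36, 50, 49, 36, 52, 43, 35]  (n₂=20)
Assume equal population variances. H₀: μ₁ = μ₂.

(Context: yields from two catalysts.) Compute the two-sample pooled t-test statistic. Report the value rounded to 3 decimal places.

x̄₁=32.480, s₁=5.774, n₁=25
x̄₂=43.600, s₂=6.589, n₂=20
s_p² = [24·5.774² + 19·6.589²]/43 = 37.7916
SE = √(s_p²·(1/25+1/20)) = 1.8442
t = (32.480−43.600)/1.8442 = -6.0296
df = 43

test statistic = -6.030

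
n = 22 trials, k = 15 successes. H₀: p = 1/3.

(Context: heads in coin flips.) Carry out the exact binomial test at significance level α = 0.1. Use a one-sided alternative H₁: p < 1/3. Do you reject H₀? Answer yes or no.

Exact binomial: n=22, k=15, p₀=1/3=0.3333
P(X≤15) from Σ C(n,i)·p₀^i·(1−p₀)^(n−i)
p-value (one-sided, H₁ less) = 0.99982
At α=0.1: p ≥ α → fail to reject H₀

reject H₀: no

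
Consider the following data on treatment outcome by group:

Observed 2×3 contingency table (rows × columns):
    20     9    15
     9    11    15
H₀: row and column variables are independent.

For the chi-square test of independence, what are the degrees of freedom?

df = (r−1)(c−1) = (2−1)·(3−1) = 2

degrees of freedom = 2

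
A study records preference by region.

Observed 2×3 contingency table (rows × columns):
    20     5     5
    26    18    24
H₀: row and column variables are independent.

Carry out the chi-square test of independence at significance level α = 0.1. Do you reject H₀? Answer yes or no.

Row totals [30, 68], col totals [46, 23, 29], n=98
χ² = (20−14.08)²/14.08 + (5−7.04)²/7.04 + (5−8.88)²/8.88 + (26−31.92)²/31.92 + (18−15.96)²/15.96 + (24−20.12)²/20.12 = 6.8782
df = 2
p-value (upper-tail) = 0.03209
At α=0.1: p < α → reject H₀

reject H₀: yes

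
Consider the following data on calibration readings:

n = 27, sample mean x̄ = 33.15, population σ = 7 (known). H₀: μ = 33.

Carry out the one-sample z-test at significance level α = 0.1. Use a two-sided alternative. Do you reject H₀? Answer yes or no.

reject H₀: no

SE = σ/√n = 7/√27 = 1.3472
z = (x̄−μ₀)/SE = (33.15−33)/1.3472 = 0.1113
p-value (two-sided) = 0.91134
At α=0.1: p ≥ α → fail to reject H₀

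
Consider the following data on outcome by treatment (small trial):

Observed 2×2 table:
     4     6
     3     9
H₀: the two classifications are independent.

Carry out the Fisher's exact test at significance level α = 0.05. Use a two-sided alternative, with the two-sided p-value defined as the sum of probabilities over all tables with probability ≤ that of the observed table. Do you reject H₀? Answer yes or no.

reject H₀: no

Margins: r₁=10, r₂=12, c₁=7, c₂=15, n=22
p_obs = C(10,4)·C(12,3)/C(22,7); sum pmf over tables with pmf ≤ p_obs
p-value (two-sided) = 0.65170
At α=0.05: p ≥ α → fail to reject H₀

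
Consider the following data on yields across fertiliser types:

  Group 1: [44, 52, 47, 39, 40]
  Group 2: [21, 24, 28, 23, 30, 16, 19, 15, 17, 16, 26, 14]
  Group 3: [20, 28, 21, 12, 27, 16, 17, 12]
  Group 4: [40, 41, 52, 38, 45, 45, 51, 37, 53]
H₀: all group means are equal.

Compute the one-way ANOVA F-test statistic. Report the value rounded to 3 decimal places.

Group means [44.40, 20.75, 19.12, 44.67], grand mean 30.176
SSB = Σnᵢ(x̄ᵢ−x̄)² = 4944.616; SSW = ΣΣ(x−x̄ᵢ)² = 998.325
MSB = 4944.616/3 = 1648.2054; MSW = 998.325/30 = 33.2775
F = MSB/MSW = 49.5291
df = (3, 30)

test statistic = 49.529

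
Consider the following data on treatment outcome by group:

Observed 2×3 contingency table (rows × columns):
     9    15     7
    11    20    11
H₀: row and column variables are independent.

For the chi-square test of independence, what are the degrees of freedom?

df = (r−1)(c−1) = (2−1)·(3−1) = 2

degrees of freedom = 2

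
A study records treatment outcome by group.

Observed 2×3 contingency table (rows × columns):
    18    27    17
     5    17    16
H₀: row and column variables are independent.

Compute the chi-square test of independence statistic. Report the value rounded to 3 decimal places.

test statistic = 4.129

Row totals [62, 38], col totals [23, 44, 33], n=100
χ² = (18−14.26)²/14.26 + (27−27.28)²/27.28 + (17−20.46)²/20.46 + (5−8.74)²/8.74 + (17−16.72)²/16.72 + (16−12.54)²/12.54 = 4.1287
df = 2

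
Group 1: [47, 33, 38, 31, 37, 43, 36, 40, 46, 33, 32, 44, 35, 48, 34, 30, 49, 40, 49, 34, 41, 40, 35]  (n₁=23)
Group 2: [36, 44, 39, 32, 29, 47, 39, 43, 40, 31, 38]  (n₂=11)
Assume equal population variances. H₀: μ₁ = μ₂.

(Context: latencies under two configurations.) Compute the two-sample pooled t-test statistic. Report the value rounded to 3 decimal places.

x̄₁=38.913, s₁=6.045, n₁=23
x̄₂=38.000, s₂=5.639, n₂=11
s_p² = [22·6.045² + 10·5.639²]/32 = 35.0571
SE = √(s_p²·(1/23+1/11)) = 2.1705
t = (38.913−38.000)/2.1705 = 0.4207
df = 32

test statistic = 0.421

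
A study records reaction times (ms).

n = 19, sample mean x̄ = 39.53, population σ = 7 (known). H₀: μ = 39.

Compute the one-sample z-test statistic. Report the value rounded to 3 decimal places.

test statistic = 0.330

SE = σ/√n = 7/√19 = 1.6059
z = (x̄−μ₀)/SE = (39.53−39)/1.6059 = 0.3300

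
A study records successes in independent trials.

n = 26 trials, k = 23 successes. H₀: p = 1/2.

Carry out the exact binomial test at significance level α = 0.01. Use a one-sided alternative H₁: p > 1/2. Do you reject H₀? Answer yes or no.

Exact binomial: n=26, k=23, p₀=1/2=0.5000
P(X≥23) from Σ C(n,i)·p₀^i·(1−p₀)^(n−i)
p-value (one-sided, H₁ greater) = 0.00004
At α=0.01: p < α → reject H₀

reject H₀: yes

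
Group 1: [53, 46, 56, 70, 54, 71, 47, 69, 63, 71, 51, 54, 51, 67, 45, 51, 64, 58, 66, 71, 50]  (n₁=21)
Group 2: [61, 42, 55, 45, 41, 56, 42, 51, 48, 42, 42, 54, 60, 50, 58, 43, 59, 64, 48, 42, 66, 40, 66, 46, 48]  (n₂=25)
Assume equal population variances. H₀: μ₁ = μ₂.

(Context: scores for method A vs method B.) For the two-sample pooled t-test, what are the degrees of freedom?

degrees of freedom = 44

df = n₁ + n₂ − 2 = 21 + 25 − 2 = 44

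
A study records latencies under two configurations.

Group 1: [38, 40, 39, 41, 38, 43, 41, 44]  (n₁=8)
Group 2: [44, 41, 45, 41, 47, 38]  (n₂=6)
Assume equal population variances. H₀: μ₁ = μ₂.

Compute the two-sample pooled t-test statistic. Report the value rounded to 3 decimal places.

test statistic = -1.487

x̄₁=40.500, s₁=2.204, n₁=8
x̄₂=42.667, s₂=3.266, n₂=6
s_p² = [7·2.204² + 5·3.266²]/12 = 7.2778
SE = √(s_p²·(1/8+1/6)) = 1.4569
t = (40.500−42.667)/1.4569 = -1.4871
df = 12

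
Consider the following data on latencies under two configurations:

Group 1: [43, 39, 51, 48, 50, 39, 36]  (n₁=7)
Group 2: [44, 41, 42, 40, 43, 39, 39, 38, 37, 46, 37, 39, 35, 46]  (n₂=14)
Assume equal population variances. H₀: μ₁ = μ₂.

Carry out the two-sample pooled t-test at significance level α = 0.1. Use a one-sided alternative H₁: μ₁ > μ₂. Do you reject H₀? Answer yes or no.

x̄₁=43.714, s₁=5.992, n₁=7
x̄₂=40.429, s₂=3.390, n₂=14
s_p² = [6·5.992² + 13·3.390²]/19 = 19.2030
SE = √(s_p²·(1/7+1/14)) = 2.0285
t = (43.714−40.429)/2.0285 = 1.6198
df = 19
p-value (one-sided, H₁ greater) = 0.06088
At α=0.1: p < α → reject H₀

reject H₀: yes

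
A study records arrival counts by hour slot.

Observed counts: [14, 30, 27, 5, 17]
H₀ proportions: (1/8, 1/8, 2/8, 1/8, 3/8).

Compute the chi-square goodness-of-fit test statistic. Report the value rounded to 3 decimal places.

test statistic = 43.072

n = 93; E_i = n·p_i = [11.62, 11.62, 23.25, 11.62, 34.88]
χ² = (14−11.62)²/11.62 + (30−11.62)²/11.62 + (27−23.25)²/23.25 + (5−11.62)²/11.62 + (17−34.88)²/34.88 = 43.0717
df = 4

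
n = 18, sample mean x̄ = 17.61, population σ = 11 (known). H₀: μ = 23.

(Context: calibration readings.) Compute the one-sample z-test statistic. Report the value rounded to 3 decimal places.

test statistic = -2.079

SE = σ/√n = 11/√18 = 2.5927
z = (x̄−μ₀)/SE = (17.61−23)/2.5927 = -2.0789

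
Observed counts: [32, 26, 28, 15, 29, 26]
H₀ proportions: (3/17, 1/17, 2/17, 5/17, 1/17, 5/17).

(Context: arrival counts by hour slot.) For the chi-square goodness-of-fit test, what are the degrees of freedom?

df = k − 1 = 6 − 1 = 5

degrees of freedom = 5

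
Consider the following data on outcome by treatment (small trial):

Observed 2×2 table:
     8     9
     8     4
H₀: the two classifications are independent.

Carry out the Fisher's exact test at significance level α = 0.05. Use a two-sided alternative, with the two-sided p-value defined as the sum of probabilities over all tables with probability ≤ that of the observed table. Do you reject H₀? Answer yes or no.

reject H₀: no

Margins: r₁=17, r₂=12, c₁=16, c₂=13, n=29
p_obs = C(17,8)·C(12,8)/C(29,16); sum pmf over tables with pmf ≤ p_obs
p-value (two-sided) = 0.45150
At α=0.05: p ≥ α → fail to reject H₀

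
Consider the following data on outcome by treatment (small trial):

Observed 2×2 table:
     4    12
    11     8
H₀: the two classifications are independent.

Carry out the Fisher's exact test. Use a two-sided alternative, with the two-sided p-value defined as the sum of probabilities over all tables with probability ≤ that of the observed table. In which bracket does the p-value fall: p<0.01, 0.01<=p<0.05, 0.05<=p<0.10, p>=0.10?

Margins: r₁=16, r₂=19, c₁=15, c₂=20, n=35
p_obs = C(16,4)·C(19,11)/C(35,15); sum pmf over tables with pmf ≤ p_obs
p-value (two-sided) = 0.08656
→ bracket: 0.05<=p<0.10

p-value bracket: 0.05<=p<0.10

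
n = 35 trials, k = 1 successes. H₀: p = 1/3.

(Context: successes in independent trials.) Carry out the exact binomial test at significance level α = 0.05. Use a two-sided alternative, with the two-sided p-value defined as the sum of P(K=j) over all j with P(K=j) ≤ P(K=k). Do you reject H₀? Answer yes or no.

reject H₀: yes

Exact binomial: n=35, k=1, p₀=1/3=0.3333
P(X=j) = C(n,j)·p₀^j·(1−p₀)^(n−j); p = Σ P(X=j) over j with P(X=j) ≤ P(X=1)
p-value (two-sided) = 0.00002
At α=0.05: p < α → reject H₀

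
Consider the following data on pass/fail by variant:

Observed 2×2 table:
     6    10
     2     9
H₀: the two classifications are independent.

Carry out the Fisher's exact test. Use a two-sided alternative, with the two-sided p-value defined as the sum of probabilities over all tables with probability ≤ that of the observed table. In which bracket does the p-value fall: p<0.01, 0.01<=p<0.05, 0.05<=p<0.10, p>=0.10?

p-value bracket: p>=0.10

Margins: r₁=16, r₂=11, c₁=8, c₂=19, n=27
p_obs = C(16,6)·C(11,2)/C(27,8); sum pmf over tables with pmf ≤ p_obs
p-value (two-sided) = 0.40483
→ bracket: p>=0.10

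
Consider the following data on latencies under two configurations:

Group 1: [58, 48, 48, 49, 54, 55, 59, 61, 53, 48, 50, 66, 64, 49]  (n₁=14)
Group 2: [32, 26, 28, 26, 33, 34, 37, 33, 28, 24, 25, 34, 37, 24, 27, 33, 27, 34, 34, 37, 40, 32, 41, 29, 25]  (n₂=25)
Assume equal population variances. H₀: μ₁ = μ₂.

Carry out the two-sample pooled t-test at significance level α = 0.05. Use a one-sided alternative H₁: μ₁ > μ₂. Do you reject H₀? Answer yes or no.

x̄₁=54.429, s₁=6.248, n₁=14
x̄₂=31.200, s₂=5.050, n₂=25
s_p² = [13·6.248² + 24·5.050²]/37 = 30.2548
SE = √(s_p²·(1/14+1/25)) = 1.8361
t = (54.429−31.200)/1.8361 = 12.6511
df = 37
p-value (one-sided, H₁ greater) = 0.00000
At α=0.05: p < α → reject H₀

reject H₀: yes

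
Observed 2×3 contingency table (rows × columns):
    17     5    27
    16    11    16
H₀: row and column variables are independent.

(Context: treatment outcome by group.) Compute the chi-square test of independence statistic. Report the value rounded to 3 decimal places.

test statistic = 4.723

Row totals [49, 43], col totals [33, 16, 43], n=92
χ² = (17−17.58)²/17.58 + (5−8.52)²/8.52 + (27−22.90)²/22.90 + (16−15.42)²/15.42 + (11−7.48)²/7.48 + (16−20.10)²/20.10 = 4.7230
df = 2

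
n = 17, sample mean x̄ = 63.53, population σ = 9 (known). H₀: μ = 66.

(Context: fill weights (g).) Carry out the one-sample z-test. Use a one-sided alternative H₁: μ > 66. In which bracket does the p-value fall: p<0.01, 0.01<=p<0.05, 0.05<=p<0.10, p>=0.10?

SE = σ/√n = 9/√17 = 2.1828
z = (x̄−μ₀)/SE = (63.53−66)/2.1828 = -1.1316
p-value (one-sided, H₁ greater) = 0.87109
→ bracket: p>=0.10

p-value bracket: p>=0.10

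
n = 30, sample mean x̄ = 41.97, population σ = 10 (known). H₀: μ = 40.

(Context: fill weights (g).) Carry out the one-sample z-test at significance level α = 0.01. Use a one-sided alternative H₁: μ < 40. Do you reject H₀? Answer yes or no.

SE = σ/√n = 10/√30 = 1.8257
z = (x̄−μ₀)/SE = (41.97−40)/1.8257 = 1.0790
p-value (one-sided, H₁ less) = 0.85971
At α=0.01: p ≥ α → fail to reject H₀

reject H₀: no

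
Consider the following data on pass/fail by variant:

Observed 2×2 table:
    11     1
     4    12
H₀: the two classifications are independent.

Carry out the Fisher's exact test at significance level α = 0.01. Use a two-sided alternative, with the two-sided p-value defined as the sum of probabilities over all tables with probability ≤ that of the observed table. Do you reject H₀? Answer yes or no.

reject H₀: yes

Margins: r₁=12, r₂=16, c₁=15, c₂=13, n=28
p_obs = C(12,11)·C(16,4)/C(28,15); sum pmf over tables with pmf ≤ p_obs
p-value (two-sided) = 0.00064
At α=0.01: p < α → reject H₀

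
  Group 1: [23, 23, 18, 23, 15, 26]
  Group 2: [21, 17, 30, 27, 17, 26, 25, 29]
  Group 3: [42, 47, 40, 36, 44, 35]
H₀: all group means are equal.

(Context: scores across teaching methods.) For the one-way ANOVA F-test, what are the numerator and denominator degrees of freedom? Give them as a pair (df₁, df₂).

k = 3 groups, N = 20 total
df = (k−1, N−k) = (3−1, 20−3) = (2, 17)

degrees of freedom = [2, 17]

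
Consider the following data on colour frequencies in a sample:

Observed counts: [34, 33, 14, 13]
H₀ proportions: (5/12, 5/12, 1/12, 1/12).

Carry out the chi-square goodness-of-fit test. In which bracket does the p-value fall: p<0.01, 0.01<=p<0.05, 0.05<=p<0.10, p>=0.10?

n = 94; E_i = n·p_i = [39.17, 39.17, 7.83, 7.83]
χ² = (34−39.17)²/39.17 + (33−39.17)²/39.17 + (14−7.83)²/7.83 + (13−7.83)²/7.83 = 9.9149
df = 3
p-value (upper-tail) = 0.01930
→ bracket: 0.01<=p<0.05

p-value bracket: 0.01<=p<0.05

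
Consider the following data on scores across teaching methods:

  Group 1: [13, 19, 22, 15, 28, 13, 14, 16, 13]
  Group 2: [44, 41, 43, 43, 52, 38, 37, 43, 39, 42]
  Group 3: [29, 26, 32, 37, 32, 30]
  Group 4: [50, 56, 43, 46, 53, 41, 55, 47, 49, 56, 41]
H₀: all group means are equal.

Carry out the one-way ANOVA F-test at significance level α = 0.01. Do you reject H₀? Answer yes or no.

reject H₀: yes

Group means [17.00, 42.20, 31.00, 48.82], grand mean 36.056
SSB = Σnᵢ(x̄ᵢ−x̄)² = 5590.653; SSW = ΣΣ(x−x̄ᵢ)² = 765.236
MSB = 5590.653/3 = 1863.5508; MSW = 765.236/32 = 23.9136
F = MSB/MSW = 77.9284
df = (3, 32)
p-value (upper-tail) = 0.00000
At α=0.01: p < α → reject H₀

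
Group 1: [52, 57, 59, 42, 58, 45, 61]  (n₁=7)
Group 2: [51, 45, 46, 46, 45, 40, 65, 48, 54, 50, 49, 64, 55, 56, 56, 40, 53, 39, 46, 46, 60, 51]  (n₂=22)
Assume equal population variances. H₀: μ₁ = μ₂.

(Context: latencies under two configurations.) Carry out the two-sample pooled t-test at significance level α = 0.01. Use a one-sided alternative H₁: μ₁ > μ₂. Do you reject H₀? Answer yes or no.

reject H₀: no

x̄₁=53.429, s₁=7.368, n₁=7
x̄₂=50.227, s₂=7.184, n₂=22
s_p² = [6·7.368² + 21·7.184²]/27 = 52.2066
SE = √(s_p²·(1/7+1/22)) = 3.1355
t = (53.429−50.227)/3.1355 = 1.0210
df = 27
p-value (one-sided, H₁ greater) = 0.15816
At α=0.01: p ≥ α → fail to reject H₀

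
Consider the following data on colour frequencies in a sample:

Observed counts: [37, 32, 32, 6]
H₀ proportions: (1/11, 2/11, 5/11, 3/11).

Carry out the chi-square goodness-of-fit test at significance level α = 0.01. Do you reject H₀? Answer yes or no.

reject H₀: yes

n = 107; E_i = n·p_i = [9.73, 19.45, 48.64, 29.18]
χ² = (37−9.73)²/9.73 + (32−19.45)²/19.45 + (32−48.64)²/48.64 + (6−29.18)²/29.18 = 108.6617
df = 3
p-value (upper-tail) = 0.00000
At α=0.01: p < α → reject H₀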